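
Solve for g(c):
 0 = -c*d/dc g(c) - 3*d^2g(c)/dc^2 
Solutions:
 g(c) = C1 + C2*erf(sqrt(6)*c/6)


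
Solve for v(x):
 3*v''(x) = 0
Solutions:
 v(x) = C1 + C2*x


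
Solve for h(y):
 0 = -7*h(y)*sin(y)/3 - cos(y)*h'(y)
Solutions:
 h(y) = C1*cos(y)^(7/3)


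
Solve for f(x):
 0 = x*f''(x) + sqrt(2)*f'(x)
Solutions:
 f(x) = C1 + C2*x^(1 - sqrt(2))


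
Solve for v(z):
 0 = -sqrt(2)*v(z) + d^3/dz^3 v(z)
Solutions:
 v(z) = C3*exp(2^(1/6)*z) + (C1*sin(2^(1/6)*sqrt(3)*z/2) + C2*cos(2^(1/6)*sqrt(3)*z/2))*exp(-2^(1/6)*z/2)


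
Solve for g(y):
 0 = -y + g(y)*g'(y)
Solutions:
 g(y) = -sqrt(C1 + y^2)
 g(y) = sqrt(C1 + y^2)


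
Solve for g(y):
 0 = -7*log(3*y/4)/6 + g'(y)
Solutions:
 g(y) = C1 + 7*y*log(y)/6 - 7*y*log(2)/3 - 7*y/6 + 7*y*log(3)/6


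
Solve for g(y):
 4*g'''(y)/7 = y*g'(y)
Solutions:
 g(y) = C1 + Integral(C2*airyai(14^(1/3)*y/2) + C3*airybi(14^(1/3)*y/2), y)


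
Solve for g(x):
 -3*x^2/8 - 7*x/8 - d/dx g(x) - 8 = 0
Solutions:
 g(x) = C1 - x^3/8 - 7*x^2/16 - 8*x


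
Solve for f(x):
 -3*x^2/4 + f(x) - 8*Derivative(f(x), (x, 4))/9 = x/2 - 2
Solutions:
 f(x) = C1*exp(-2^(1/4)*sqrt(3)*x/2) + C2*exp(2^(1/4)*sqrt(3)*x/2) + C3*sin(2^(1/4)*sqrt(3)*x/2) + C4*cos(2^(1/4)*sqrt(3)*x/2) + 3*x^2/4 + x/2 - 2


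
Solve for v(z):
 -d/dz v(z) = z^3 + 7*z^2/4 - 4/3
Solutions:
 v(z) = C1 - z^4/4 - 7*z^3/12 + 4*z/3


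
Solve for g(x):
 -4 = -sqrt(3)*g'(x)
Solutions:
 g(x) = C1 + 4*sqrt(3)*x/3


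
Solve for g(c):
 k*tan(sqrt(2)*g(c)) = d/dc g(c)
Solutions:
 g(c) = sqrt(2)*(pi - asin(C1*exp(sqrt(2)*c*k)))/2
 g(c) = sqrt(2)*asin(C1*exp(sqrt(2)*c*k))/2


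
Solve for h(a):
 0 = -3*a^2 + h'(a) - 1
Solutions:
 h(a) = C1 + a^3 + a


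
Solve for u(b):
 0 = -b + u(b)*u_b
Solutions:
 u(b) = -sqrt(C1 + b^2)
 u(b) = sqrt(C1 + b^2)


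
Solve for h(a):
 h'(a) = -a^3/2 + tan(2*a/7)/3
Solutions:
 h(a) = C1 - a^4/8 - 7*log(cos(2*a/7))/6


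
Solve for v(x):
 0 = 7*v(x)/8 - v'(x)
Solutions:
 v(x) = C1*exp(7*x/8)


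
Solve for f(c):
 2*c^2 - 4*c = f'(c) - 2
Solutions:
 f(c) = C1 + 2*c^3/3 - 2*c^2 + 2*c


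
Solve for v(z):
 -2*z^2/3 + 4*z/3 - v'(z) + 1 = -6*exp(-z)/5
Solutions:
 v(z) = C1 - 2*z^3/9 + 2*z^2/3 + z - 6*exp(-z)/5


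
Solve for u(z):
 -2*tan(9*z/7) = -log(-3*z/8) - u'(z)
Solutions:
 u(z) = C1 - z*log(-z) - z*log(3) + z + 3*z*log(2) - 14*log(cos(9*z/7))/9


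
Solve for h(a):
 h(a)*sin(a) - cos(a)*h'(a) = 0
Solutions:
 h(a) = C1/cos(a)


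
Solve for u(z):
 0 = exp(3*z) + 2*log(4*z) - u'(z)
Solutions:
 u(z) = C1 + 2*z*log(z) + 2*z*(-1 + 2*log(2)) + exp(3*z)/3


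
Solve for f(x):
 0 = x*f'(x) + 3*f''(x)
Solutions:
 f(x) = C1 + C2*erf(sqrt(6)*x/6)


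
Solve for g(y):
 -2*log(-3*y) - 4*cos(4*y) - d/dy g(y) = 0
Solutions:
 g(y) = C1 - 2*y*log(-y) - 2*y*log(3) + 2*y - sin(4*y)


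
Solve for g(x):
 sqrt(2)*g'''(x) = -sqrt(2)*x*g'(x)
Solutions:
 g(x) = C1 + Integral(C2*airyai(-x) + C3*airybi(-x), x)


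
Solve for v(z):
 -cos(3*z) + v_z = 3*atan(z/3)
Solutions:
 v(z) = C1 + 3*z*atan(z/3) - 9*log(z^2 + 9)/2 + sin(3*z)/3


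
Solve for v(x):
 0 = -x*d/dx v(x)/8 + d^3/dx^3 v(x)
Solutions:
 v(x) = C1 + Integral(C2*airyai(x/2) + C3*airybi(x/2), x)


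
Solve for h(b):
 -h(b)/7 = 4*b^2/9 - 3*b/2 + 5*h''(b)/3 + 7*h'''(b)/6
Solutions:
 h(b) = C1*exp(b*(-20 + 100/(9*sqrt(17969) + 1567)^(1/3) + (9*sqrt(17969) + 1567)^(1/3))/42)*sin(sqrt(3)*b*(-(9*sqrt(17969) + 1567)^(1/3) + 100/(9*sqrt(17969) + 1567)^(1/3))/42) + C2*exp(b*(-20 + 100/(9*sqrt(17969) + 1567)^(1/3) + (9*sqrt(17969) + 1567)^(1/3))/42)*cos(sqrt(3)*b*(-(9*sqrt(17969) + 1567)^(1/3) + 100/(9*sqrt(17969) + 1567)^(1/3))/42) + C3*exp(-b*(100/(9*sqrt(17969) + 1567)^(1/3) + 10 + (9*sqrt(17969) + 1567)^(1/3))/21) - 28*b^2/9 + 21*b/2 + 1960/27


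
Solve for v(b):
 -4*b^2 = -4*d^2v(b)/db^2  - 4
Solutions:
 v(b) = C1 + C2*b + b^4/12 - b^2/2


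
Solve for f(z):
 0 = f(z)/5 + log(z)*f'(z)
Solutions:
 f(z) = C1*exp(-li(z)/5)


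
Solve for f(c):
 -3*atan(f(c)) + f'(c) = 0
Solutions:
 Integral(1/atan(_y), (_y, f(c))) = C1 + 3*c


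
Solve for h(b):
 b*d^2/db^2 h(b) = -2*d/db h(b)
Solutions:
 h(b) = C1 + C2/b


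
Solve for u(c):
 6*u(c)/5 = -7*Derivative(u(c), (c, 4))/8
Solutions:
 u(c) = (C1*sin(sqrt(2)*3^(1/4)*35^(3/4)*c/35) + C2*cos(sqrt(2)*3^(1/4)*35^(3/4)*c/35))*exp(-sqrt(2)*3^(1/4)*35^(3/4)*c/35) + (C3*sin(sqrt(2)*3^(1/4)*35^(3/4)*c/35) + C4*cos(sqrt(2)*3^(1/4)*35^(3/4)*c/35))*exp(sqrt(2)*3^(1/4)*35^(3/4)*c/35)


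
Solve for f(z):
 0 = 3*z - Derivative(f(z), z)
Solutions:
 f(z) = C1 + 3*z^2/2


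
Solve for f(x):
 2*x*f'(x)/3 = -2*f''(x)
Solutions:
 f(x) = C1 + C2*erf(sqrt(6)*x/6)


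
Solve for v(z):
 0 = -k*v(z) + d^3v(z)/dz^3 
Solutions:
 v(z) = C1*exp(k^(1/3)*z) + C2*exp(k^(1/3)*z*(-1 + sqrt(3)*I)/2) + C3*exp(-k^(1/3)*z*(1 + sqrt(3)*I)/2)


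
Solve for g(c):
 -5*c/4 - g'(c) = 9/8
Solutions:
 g(c) = C1 - 5*c^2/8 - 9*c/8


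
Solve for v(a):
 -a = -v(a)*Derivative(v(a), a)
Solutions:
 v(a) = -sqrt(C1 + a^2)
 v(a) = sqrt(C1 + a^2)


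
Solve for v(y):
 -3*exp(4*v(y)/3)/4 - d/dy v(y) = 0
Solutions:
 v(y) = 3*log(-(1/(C1 + 3*y))^(1/4)) + 3*log(3)/4
 v(y) = 3*log(1/(C1 + 3*y))/4 + 3*log(3)/4
 v(y) = 3*log(-I*(1/(C1 + 3*y))^(1/4)) + 3*log(3)/4
 v(y) = 3*log(I*(1/(C1 + 3*y))^(1/4)) + 3*log(3)/4


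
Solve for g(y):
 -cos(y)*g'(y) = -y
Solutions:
 g(y) = C1 + Integral(y/cos(y), y)


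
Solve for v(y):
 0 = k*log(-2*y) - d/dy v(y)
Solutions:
 v(y) = C1 + k*y*log(-y) + k*y*(-1 + log(2))


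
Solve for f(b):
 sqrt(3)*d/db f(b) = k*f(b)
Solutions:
 f(b) = C1*exp(sqrt(3)*b*k/3)


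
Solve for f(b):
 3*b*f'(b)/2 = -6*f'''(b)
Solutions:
 f(b) = C1 + Integral(C2*airyai(-2^(1/3)*b/2) + C3*airybi(-2^(1/3)*b/2), b)


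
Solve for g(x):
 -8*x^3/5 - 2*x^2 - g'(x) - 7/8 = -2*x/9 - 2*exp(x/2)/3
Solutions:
 g(x) = C1 - 2*x^4/5 - 2*x^3/3 + x^2/9 - 7*x/8 + 4*exp(x/2)/3


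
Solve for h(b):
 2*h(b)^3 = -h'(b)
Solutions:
 h(b) = -sqrt(2)*sqrt(-1/(C1 - 2*b))/2
 h(b) = sqrt(2)*sqrt(-1/(C1 - 2*b))/2


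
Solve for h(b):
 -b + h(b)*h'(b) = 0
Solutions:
 h(b) = -sqrt(C1 + b^2)
 h(b) = sqrt(C1 + b^2)


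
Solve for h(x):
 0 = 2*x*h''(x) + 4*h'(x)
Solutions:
 h(x) = C1 + C2/x


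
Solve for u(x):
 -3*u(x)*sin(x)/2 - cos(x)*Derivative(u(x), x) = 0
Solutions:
 u(x) = C1*cos(x)^(3/2)


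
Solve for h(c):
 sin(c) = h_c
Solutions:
 h(c) = C1 - cos(c)


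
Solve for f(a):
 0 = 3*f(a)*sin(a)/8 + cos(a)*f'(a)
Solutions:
 f(a) = C1*cos(a)^(3/8)


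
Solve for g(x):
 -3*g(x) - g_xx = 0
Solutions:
 g(x) = C1*sin(sqrt(3)*x) + C2*cos(sqrt(3)*x)


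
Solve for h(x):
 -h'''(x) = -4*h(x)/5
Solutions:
 h(x) = C3*exp(10^(2/3)*x/5) + (C1*sin(10^(2/3)*sqrt(3)*x/10) + C2*cos(10^(2/3)*sqrt(3)*x/10))*exp(-10^(2/3)*x/10)


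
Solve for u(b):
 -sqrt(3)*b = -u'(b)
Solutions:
 u(b) = C1 + sqrt(3)*b^2/2


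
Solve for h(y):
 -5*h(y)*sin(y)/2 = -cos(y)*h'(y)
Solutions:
 h(y) = C1/cos(y)^(5/2)


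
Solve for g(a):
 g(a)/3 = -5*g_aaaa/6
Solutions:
 g(a) = (C1*sin(10^(3/4)*a/10) + C2*cos(10^(3/4)*a/10))*exp(-10^(3/4)*a/10) + (C3*sin(10^(3/4)*a/10) + C4*cos(10^(3/4)*a/10))*exp(10^(3/4)*a/10)


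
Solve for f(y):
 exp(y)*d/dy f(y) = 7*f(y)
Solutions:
 f(y) = C1*exp(-7*exp(-y))


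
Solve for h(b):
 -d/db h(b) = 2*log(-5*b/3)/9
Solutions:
 h(b) = C1 - 2*b*log(-b)/9 + 2*b*(-log(5) + 1 + log(3))/9


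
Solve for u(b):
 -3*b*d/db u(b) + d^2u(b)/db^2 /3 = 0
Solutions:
 u(b) = C1 + C2*erfi(3*sqrt(2)*b/2)


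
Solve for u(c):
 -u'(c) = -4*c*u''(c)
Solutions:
 u(c) = C1 + C2*c^(5/4)


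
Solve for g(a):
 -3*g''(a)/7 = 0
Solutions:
 g(a) = C1 + C2*a


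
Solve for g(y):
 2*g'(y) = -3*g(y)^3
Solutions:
 g(y) = -sqrt(-1/(C1 - 3*y))
 g(y) = sqrt(-1/(C1 - 3*y))


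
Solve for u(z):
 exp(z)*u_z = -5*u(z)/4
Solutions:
 u(z) = C1*exp(5*exp(-z)/4)


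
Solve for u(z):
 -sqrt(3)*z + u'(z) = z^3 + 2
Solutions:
 u(z) = C1 + z^4/4 + sqrt(3)*z^2/2 + 2*z


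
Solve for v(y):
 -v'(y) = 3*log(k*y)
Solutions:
 v(y) = C1 - 3*y*log(k*y) + 3*y


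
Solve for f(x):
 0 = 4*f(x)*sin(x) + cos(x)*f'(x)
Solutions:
 f(x) = C1*cos(x)^4


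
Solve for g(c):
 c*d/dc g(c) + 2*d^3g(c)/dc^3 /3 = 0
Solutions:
 g(c) = C1 + Integral(C2*airyai(-2^(2/3)*3^(1/3)*c/2) + C3*airybi(-2^(2/3)*3^(1/3)*c/2), c)


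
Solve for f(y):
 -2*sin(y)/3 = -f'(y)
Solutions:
 f(y) = C1 - 2*cos(y)/3


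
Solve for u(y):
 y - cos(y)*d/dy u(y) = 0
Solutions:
 u(y) = C1 + Integral(y/cos(y), y)


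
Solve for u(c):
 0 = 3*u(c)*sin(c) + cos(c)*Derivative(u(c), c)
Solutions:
 u(c) = C1*cos(c)^3


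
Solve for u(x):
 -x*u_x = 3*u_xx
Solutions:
 u(x) = C1 + C2*erf(sqrt(6)*x/6)


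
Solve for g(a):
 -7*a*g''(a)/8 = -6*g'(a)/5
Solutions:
 g(a) = C1 + C2*a^(83/35)


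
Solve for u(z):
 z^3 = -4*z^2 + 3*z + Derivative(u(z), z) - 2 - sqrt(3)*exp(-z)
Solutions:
 u(z) = C1 + z^4/4 + 4*z^3/3 - 3*z^2/2 + 2*z - sqrt(3)*exp(-z)


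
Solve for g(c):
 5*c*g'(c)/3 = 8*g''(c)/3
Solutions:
 g(c) = C1 + C2*erfi(sqrt(5)*c/4)


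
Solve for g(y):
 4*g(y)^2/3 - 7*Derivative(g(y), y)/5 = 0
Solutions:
 g(y) = -21/(C1 + 20*y)


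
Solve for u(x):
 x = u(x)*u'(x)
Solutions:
 u(x) = -sqrt(C1 + x^2)
 u(x) = sqrt(C1 + x^2)


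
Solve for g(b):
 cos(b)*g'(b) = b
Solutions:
 g(b) = C1 + Integral(b/cos(b), b)


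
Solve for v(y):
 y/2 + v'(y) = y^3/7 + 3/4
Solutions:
 v(y) = C1 + y^4/28 - y^2/4 + 3*y/4


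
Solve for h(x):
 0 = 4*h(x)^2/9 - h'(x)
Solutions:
 h(x) = -9/(C1 + 4*x)


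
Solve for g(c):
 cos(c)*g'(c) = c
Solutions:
 g(c) = C1 + Integral(c/cos(c), c)


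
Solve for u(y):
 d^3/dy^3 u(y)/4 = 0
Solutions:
 u(y) = C1 + C2*y + C3*y^2


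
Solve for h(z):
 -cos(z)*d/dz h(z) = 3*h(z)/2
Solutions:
 h(z) = C1*(sin(z) - 1)^(3/4)/(sin(z) + 1)^(3/4)


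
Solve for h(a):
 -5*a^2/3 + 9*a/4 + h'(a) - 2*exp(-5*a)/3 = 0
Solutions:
 h(a) = C1 + 5*a^3/9 - 9*a^2/8 - 2*exp(-5*a)/15


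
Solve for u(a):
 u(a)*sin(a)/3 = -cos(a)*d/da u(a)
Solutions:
 u(a) = C1*cos(a)^(1/3)


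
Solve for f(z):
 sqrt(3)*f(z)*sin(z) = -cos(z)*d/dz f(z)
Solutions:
 f(z) = C1*cos(z)^(sqrt(3))


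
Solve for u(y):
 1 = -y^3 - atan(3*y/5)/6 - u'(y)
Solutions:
 u(y) = C1 - y^4/4 - y*atan(3*y/5)/6 - y + 5*log(9*y^2 + 25)/36


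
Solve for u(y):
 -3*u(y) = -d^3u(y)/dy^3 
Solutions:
 u(y) = C3*exp(3^(1/3)*y) + (C1*sin(3^(5/6)*y/2) + C2*cos(3^(5/6)*y/2))*exp(-3^(1/3)*y/2)


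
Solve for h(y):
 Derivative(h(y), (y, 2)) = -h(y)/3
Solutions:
 h(y) = C1*sin(sqrt(3)*y/3) + C2*cos(sqrt(3)*y/3)


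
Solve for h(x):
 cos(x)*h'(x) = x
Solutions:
 h(x) = C1 + Integral(x/cos(x), x)


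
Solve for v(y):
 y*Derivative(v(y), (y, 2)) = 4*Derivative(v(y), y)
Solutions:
 v(y) = C1 + C2*y^5


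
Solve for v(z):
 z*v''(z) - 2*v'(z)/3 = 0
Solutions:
 v(z) = C1 + C2*z^(5/3)


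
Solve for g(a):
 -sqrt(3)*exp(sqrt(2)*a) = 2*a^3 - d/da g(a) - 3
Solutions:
 g(a) = C1 + a^4/2 - 3*a + sqrt(6)*exp(sqrt(2)*a)/2


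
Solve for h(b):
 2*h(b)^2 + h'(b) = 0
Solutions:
 h(b) = 1/(C1 + 2*b)


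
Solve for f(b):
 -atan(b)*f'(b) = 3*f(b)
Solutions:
 f(b) = C1*exp(-3*Integral(1/atan(b), b))


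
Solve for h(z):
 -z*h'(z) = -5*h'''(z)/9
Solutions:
 h(z) = C1 + Integral(C2*airyai(15^(2/3)*z/5) + C3*airybi(15^(2/3)*z/5), z)


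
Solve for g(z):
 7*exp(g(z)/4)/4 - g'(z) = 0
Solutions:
 g(z) = 4*log(-1/(C1 + 7*z)) + 16*log(2)


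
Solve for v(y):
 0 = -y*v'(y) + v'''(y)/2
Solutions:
 v(y) = C1 + Integral(C2*airyai(2^(1/3)*y) + C3*airybi(2^(1/3)*y), y)


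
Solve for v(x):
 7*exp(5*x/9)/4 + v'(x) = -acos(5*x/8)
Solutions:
 v(x) = C1 - x*acos(5*x/8) + sqrt(64 - 25*x^2)/5 - 63*exp(5*x/9)/20


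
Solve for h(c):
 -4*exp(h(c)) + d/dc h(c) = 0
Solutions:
 h(c) = log(-1/(C1 + 4*c))


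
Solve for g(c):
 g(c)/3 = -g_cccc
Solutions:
 g(c) = (C1*sin(sqrt(2)*3^(3/4)*c/6) + C2*cos(sqrt(2)*3^(3/4)*c/6))*exp(-sqrt(2)*3^(3/4)*c/6) + (C3*sin(sqrt(2)*3^(3/4)*c/6) + C4*cos(sqrt(2)*3^(3/4)*c/6))*exp(sqrt(2)*3^(3/4)*c/6)


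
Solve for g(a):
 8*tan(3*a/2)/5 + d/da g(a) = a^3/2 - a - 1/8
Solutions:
 g(a) = C1 + a^4/8 - a^2/2 - a/8 + 16*log(cos(3*a/2))/15


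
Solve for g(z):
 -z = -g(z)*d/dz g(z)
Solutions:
 g(z) = -sqrt(C1 + z^2)
 g(z) = sqrt(C1 + z^2)


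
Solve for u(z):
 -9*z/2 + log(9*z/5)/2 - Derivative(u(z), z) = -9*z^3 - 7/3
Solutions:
 u(z) = C1 + 9*z^4/4 - 9*z^2/4 + z*log(z)/2 - z*log(5)/2 + z*log(3) + 11*z/6


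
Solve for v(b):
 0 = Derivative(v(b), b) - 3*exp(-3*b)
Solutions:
 v(b) = C1 - exp(-3*b)


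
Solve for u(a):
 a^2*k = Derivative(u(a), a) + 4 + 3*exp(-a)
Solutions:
 u(a) = C1 + a^3*k/3 - 4*a + 3*exp(-a)


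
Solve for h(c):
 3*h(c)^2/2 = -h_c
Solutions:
 h(c) = 2/(C1 + 3*c)


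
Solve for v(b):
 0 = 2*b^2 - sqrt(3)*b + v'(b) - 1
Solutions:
 v(b) = C1 - 2*b^3/3 + sqrt(3)*b^2/2 + b


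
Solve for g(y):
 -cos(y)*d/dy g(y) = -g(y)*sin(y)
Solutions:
 g(y) = C1/cos(y)


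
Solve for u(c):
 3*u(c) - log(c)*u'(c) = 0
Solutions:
 u(c) = C1*exp(3*li(c))


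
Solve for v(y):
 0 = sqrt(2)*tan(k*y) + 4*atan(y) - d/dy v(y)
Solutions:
 v(y) = C1 + 4*y*atan(y) + sqrt(2)*Piecewise((-log(cos(k*y))/k, Ne(k, 0)), (0, True)) - 2*log(y^2 + 1)


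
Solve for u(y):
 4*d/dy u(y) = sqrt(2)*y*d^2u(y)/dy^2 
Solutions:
 u(y) = C1 + C2*y^(1 + 2*sqrt(2))


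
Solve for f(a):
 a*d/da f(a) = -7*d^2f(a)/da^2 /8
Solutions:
 f(a) = C1 + C2*erf(2*sqrt(7)*a/7)


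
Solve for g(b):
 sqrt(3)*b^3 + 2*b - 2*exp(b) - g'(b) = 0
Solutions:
 g(b) = C1 + sqrt(3)*b^4/4 + b^2 - 2*exp(b)


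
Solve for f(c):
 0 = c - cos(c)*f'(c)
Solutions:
 f(c) = C1 + Integral(c/cos(c), c)


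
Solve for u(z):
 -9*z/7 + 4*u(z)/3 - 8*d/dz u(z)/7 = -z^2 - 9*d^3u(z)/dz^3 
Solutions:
 u(z) = C1*exp(2^(1/3)*z*(4*2^(1/3)/(sqrt(191793)/441 + 1)^(1/3) + 21*(sqrt(191793)/441 + 1)^(1/3))/126)*sin(sqrt(3)*z*(-21*(2*sqrt(191793)/441 + 2)^(1/3) + 8/(2*sqrt(191793)/441 + 2)^(1/3))/126) + C2*exp(2^(1/3)*z*(4*2^(1/3)/(sqrt(191793)/441 + 1)^(1/3) + 21*(sqrt(191793)/441 + 1)^(1/3))/126)*cos(sqrt(3)*z*(-21*(2*sqrt(191793)/441 + 2)^(1/3) + 8/(2*sqrt(191793)/441 + 2)^(1/3))/126) + C3*exp(-2^(1/3)*z*(4*2^(1/3)/(sqrt(191793)/441 + 1)^(1/3) + 21*(sqrt(191793)/441 + 1)^(1/3))/63) - 3*z^2/4 - 9*z/28 - 27/98


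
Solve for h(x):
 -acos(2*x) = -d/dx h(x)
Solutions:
 h(x) = C1 + x*acos(2*x) - sqrt(1 - 4*x^2)/2


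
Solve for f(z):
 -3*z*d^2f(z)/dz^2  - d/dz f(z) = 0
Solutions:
 f(z) = C1 + C2*z^(2/3)


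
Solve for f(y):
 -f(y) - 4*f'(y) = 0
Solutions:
 f(y) = C1*exp(-y/4)


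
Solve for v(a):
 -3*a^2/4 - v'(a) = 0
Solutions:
 v(a) = C1 - a^3/4


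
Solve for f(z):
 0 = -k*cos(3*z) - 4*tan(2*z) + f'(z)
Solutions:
 f(z) = C1 + k*sin(3*z)/3 - 2*log(cos(2*z))


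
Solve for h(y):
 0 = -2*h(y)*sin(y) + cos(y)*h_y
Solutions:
 h(y) = C1/cos(y)^2


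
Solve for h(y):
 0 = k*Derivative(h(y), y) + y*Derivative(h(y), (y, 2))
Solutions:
 h(y) = C1 + y^(1 - re(k))*(C2*sin(log(y)*Abs(im(k))) + C3*cos(log(y)*im(k)))


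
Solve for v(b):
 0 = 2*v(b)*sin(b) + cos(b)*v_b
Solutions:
 v(b) = C1*cos(b)^2


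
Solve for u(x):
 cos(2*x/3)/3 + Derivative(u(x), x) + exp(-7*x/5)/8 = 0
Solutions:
 u(x) = C1 - sin(2*x/3)/2 + 5*exp(-7*x/5)/56


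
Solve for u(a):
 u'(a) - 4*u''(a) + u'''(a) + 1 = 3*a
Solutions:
 u(a) = C1 + C2*exp(a*(2 - sqrt(3))) + C3*exp(a*(sqrt(3) + 2)) + 3*a^2/2 + 11*a


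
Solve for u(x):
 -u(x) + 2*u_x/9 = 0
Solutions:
 u(x) = C1*exp(9*x/2)


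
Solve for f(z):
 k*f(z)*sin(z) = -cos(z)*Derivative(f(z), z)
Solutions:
 f(z) = C1*exp(k*log(cos(z)))


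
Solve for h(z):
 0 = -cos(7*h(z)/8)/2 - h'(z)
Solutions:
 z/2 - 4*log(sin(7*h(z)/8) - 1)/7 + 4*log(sin(7*h(z)/8) + 1)/7 = C1


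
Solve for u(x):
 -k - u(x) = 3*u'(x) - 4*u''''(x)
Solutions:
 u(x) = C1*exp(x*(-4 - (1 + 3*sqrt(57))^(1/3) + 8/(1 + 3*sqrt(57))^(1/3))/12)*sin(sqrt(3)*x*(8/(1 + 3*sqrt(57))^(1/3) + (1 + 3*sqrt(57))^(1/3))/12) + C2*exp(x*(-4 - (1 + 3*sqrt(57))^(1/3) + 8/(1 + 3*sqrt(57))^(1/3))/12)*cos(sqrt(3)*x*(8/(1 + 3*sqrt(57))^(1/3) + (1 + 3*sqrt(57))^(1/3))/12) + C3*exp(x) + C4*exp(x*(-8/(1 + 3*sqrt(57))^(1/3) - 2 + (1 + 3*sqrt(57))^(1/3))/6) - k


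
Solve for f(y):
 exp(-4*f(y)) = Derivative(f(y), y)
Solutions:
 f(y) = log(-I*(C1 + 4*y)^(1/4))
 f(y) = log(I*(C1 + 4*y)^(1/4))
 f(y) = log(-(C1 + 4*y)^(1/4))
 f(y) = log(C1 + 4*y)/4


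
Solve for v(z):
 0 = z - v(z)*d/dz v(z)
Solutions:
 v(z) = -sqrt(C1 + z^2)
 v(z) = sqrt(C1 + z^2)


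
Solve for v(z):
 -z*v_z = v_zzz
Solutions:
 v(z) = C1 + Integral(C2*airyai(-z) + C3*airybi(-z), z)


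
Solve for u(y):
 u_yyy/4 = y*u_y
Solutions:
 u(y) = C1 + Integral(C2*airyai(2^(2/3)*y) + C3*airybi(2^(2/3)*y), y)


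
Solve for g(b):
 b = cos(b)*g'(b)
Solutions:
 g(b) = C1 + Integral(b/cos(b), b)


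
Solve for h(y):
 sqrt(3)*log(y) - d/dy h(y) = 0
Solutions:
 h(y) = C1 + sqrt(3)*y*log(y) - sqrt(3)*y


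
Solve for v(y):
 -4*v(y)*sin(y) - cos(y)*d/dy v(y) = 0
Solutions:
 v(y) = C1*cos(y)^4


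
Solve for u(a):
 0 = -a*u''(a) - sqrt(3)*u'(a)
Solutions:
 u(a) = C1 + C2*a^(1 - sqrt(3))


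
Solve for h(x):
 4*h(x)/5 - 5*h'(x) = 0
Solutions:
 h(x) = C1*exp(4*x/25)


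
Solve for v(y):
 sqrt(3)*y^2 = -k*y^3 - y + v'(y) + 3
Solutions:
 v(y) = C1 + k*y^4/4 + sqrt(3)*y^3/3 + y^2/2 - 3*y


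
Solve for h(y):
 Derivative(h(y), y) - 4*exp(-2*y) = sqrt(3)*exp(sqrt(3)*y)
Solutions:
 h(y) = C1 + exp(sqrt(3)*y) - 2*exp(-2*y)


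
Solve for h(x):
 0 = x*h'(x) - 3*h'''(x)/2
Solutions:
 h(x) = C1 + Integral(C2*airyai(2^(1/3)*3^(2/3)*x/3) + C3*airybi(2^(1/3)*3^(2/3)*x/3), x)


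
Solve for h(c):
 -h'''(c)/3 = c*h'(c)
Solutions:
 h(c) = C1 + Integral(C2*airyai(-3^(1/3)*c) + C3*airybi(-3^(1/3)*c), c)


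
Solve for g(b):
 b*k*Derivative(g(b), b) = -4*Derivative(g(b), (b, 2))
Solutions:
 g(b) = Piecewise((-sqrt(2)*sqrt(pi)*C1*erf(sqrt(2)*b*sqrt(k)/4)/sqrt(k) - C2, (k > 0) | (k < 0)), (-C1*b - C2, True))


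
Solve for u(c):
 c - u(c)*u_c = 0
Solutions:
 u(c) = -sqrt(C1 + c^2)
 u(c) = sqrt(C1 + c^2)


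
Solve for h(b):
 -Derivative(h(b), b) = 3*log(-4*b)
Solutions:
 h(b) = C1 - 3*b*log(-b) + 3*b*(1 - 2*log(2))


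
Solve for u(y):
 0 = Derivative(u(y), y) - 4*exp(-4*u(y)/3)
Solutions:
 u(y) = 3*log(-I*(C1 + 16*y/3)^(1/4))
 u(y) = 3*log(I*(C1 + 16*y/3)^(1/4))
 u(y) = 3*log(-(C1 + 16*y/3)^(1/4))
 u(y) = 3*log(C1 + 16*y/3)/4


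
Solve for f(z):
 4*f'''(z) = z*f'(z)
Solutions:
 f(z) = C1 + Integral(C2*airyai(2^(1/3)*z/2) + C3*airybi(2^(1/3)*z/2), z)


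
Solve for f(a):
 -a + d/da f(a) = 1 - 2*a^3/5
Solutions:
 f(a) = C1 - a^4/10 + a^2/2 + a


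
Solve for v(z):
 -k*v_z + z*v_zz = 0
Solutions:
 v(z) = C1 + z^(re(k) + 1)*(C2*sin(log(z)*Abs(im(k))) + C3*cos(log(z)*im(k)))


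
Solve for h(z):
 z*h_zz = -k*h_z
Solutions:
 h(z) = C1 + z^(1 - re(k))*(C2*sin(log(z)*Abs(im(k))) + C3*cos(log(z)*im(k)))


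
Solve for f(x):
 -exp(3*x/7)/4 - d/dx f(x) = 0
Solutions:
 f(x) = C1 - 7*exp(3*x/7)/12


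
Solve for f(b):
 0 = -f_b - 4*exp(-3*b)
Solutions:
 f(b) = C1 + 4*exp(-3*b)/3


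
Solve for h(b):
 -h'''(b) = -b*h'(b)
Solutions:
 h(b) = C1 + Integral(C2*airyai(b) + C3*airybi(b), b)


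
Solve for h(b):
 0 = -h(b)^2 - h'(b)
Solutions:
 h(b) = 1/(C1 + b)


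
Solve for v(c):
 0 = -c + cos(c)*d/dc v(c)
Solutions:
 v(c) = C1 + Integral(c/cos(c), c)


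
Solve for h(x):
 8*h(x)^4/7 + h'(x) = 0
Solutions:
 h(x) = 7^(1/3)*(1/(C1 + 24*x))^(1/3)
 h(x) = 7^(1/3)*(-3^(2/3) - 3*3^(1/6)*I)*(1/(C1 + 8*x))^(1/3)/6
 h(x) = 7^(1/3)*(-3^(2/3) + 3*3^(1/6)*I)*(1/(C1 + 8*x))^(1/3)/6


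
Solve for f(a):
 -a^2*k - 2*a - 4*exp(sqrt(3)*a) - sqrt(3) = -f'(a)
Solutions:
 f(a) = C1 + a^3*k/3 + a^2 + sqrt(3)*a + 4*sqrt(3)*exp(sqrt(3)*a)/3


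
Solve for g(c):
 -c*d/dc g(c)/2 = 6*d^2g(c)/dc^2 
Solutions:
 g(c) = C1 + C2*erf(sqrt(6)*c/12)


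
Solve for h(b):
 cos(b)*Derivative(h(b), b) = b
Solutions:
 h(b) = C1 + Integral(b/cos(b), b)


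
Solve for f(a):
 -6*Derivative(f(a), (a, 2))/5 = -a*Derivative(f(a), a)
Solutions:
 f(a) = C1 + C2*erfi(sqrt(15)*a/6)


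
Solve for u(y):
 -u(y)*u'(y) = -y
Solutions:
 u(y) = -sqrt(C1 + y^2)
 u(y) = sqrt(C1 + y^2)


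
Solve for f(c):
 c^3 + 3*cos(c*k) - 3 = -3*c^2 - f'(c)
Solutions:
 f(c) = C1 - c^4/4 - c^3 + 3*c - 3*sin(c*k)/k


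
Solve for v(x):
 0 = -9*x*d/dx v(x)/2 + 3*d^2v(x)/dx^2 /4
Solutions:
 v(x) = C1 + C2*erfi(sqrt(3)*x)


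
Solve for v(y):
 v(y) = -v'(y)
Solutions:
 v(y) = C1*exp(-y)


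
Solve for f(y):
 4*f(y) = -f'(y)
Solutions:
 f(y) = C1*exp(-4*y)


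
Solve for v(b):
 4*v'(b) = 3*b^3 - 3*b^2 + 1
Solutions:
 v(b) = C1 + 3*b^4/16 - b^3/4 + b/4


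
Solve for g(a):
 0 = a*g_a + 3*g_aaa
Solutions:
 g(a) = C1 + Integral(C2*airyai(-3^(2/3)*a/3) + C3*airybi(-3^(2/3)*a/3), a)


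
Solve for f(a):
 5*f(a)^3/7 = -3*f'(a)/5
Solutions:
 f(a) = -sqrt(42)*sqrt(-1/(C1 - 25*a))/2
 f(a) = sqrt(42)*sqrt(-1/(C1 - 25*a))/2


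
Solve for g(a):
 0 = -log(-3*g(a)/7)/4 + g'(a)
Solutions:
 -4*Integral(1/(log(-_y) - log(7) + log(3)), (_y, g(a))) = C1 - a


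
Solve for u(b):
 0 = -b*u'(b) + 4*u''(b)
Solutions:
 u(b) = C1 + C2*erfi(sqrt(2)*b/4)


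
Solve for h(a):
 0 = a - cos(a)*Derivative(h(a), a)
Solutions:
 h(a) = C1 + Integral(a/cos(a), a)


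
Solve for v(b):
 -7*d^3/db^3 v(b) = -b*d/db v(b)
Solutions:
 v(b) = C1 + Integral(C2*airyai(7^(2/3)*b/7) + C3*airybi(7^(2/3)*b/7), b)


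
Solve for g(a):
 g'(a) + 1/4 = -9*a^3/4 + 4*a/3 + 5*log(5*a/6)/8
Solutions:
 g(a) = C1 - 9*a^4/16 + 2*a^2/3 + 5*a*log(a)/8 - 5*a*log(6)/8 - 7*a/8 + 5*a*log(5)/8


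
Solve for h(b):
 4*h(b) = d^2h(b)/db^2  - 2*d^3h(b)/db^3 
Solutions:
 h(b) = C1*exp(b*((12*sqrt(321) + 215)^(-1/3) + 2 + (12*sqrt(321) + 215)^(1/3))/12)*sin(sqrt(3)*b*(-(12*sqrt(321) + 215)^(1/3) + (12*sqrt(321) + 215)^(-1/3))/12) + C2*exp(b*((12*sqrt(321) + 215)^(-1/3) + 2 + (12*sqrt(321) + 215)^(1/3))/12)*cos(sqrt(3)*b*(-(12*sqrt(321) + 215)^(1/3) + (12*sqrt(321) + 215)^(-1/3))/12) + C3*exp(b*(-(12*sqrt(321) + 215)^(1/3) - 1/(12*sqrt(321) + 215)^(1/3) + 1)/6)


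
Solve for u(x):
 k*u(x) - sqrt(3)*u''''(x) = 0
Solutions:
 u(x) = C1*exp(-3^(7/8)*k^(1/4)*x/3) + C2*exp(3^(7/8)*k^(1/4)*x/3) + C3*exp(-3^(7/8)*I*k^(1/4)*x/3) + C4*exp(3^(7/8)*I*k^(1/4)*x/3)


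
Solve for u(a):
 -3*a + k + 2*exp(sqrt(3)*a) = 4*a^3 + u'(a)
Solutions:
 u(a) = C1 - a^4 - 3*a^2/2 + a*k + 2*sqrt(3)*exp(sqrt(3)*a)/3


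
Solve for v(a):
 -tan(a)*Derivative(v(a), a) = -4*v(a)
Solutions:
 v(a) = C1*sin(a)^4


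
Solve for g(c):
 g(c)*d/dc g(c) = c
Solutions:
 g(c) = -sqrt(C1 + c^2)
 g(c) = sqrt(C1 + c^2)


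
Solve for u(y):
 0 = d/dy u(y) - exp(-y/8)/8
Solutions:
 u(y) = C1 - 1/exp(y)^(1/8)


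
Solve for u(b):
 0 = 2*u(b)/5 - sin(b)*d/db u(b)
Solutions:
 u(b) = C1*(cos(b) - 1)^(1/5)/(cos(b) + 1)^(1/5)


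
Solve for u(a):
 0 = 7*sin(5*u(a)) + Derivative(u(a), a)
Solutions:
 u(a) = -acos((-C1 - exp(70*a))/(C1 - exp(70*a)))/5 + 2*pi/5
 u(a) = acos((-C1 - exp(70*a))/(C1 - exp(70*a)))/5


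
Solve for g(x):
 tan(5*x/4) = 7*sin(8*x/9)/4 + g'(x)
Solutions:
 g(x) = C1 - 4*log(cos(5*x/4))/5 + 63*cos(8*x/9)/32


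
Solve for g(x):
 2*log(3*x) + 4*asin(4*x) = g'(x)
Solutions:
 g(x) = C1 + 2*x*log(x) + 4*x*asin(4*x) - 2*x + 2*x*log(3) + sqrt(1 - 16*x^2)


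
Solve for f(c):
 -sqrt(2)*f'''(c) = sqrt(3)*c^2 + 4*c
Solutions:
 f(c) = C1 + C2*c + C3*c^2 - sqrt(6)*c^5/120 - sqrt(2)*c^4/12


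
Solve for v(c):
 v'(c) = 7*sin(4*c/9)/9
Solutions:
 v(c) = C1 - 7*cos(4*c/9)/4


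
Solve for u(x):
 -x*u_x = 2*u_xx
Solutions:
 u(x) = C1 + C2*erf(x/2)


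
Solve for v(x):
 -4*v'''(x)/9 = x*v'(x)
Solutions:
 v(x) = C1 + Integral(C2*airyai(-2^(1/3)*3^(2/3)*x/2) + C3*airybi(-2^(1/3)*3^(2/3)*x/2), x)


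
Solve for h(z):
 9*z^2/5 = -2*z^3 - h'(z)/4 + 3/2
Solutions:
 h(z) = C1 - 2*z^4 - 12*z^3/5 + 6*z


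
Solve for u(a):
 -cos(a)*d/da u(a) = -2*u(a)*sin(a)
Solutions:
 u(a) = C1/cos(a)^2


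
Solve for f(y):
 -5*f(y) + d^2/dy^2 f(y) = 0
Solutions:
 f(y) = C1*exp(-sqrt(5)*y) + C2*exp(sqrt(5)*y)


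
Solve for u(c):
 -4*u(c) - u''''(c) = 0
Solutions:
 u(c) = (C1*sin(c) + C2*cos(c))*exp(-c) + (C3*sin(c) + C4*cos(c))*exp(c)


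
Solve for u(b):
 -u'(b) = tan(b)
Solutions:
 u(b) = C1 + log(cos(b))


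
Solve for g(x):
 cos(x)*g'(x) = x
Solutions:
 g(x) = C1 + Integral(x/cos(x), x)


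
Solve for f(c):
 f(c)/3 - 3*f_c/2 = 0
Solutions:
 f(c) = C1*exp(2*c/9)


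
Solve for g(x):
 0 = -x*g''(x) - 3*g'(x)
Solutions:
 g(x) = C1 + C2/x^2


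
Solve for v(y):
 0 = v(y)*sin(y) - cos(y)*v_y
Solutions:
 v(y) = C1/cos(y)


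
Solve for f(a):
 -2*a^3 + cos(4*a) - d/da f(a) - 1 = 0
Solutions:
 f(a) = C1 - a^4/2 - a + sin(4*a)/4


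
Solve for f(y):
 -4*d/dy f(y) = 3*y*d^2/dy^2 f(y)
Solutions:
 f(y) = C1 + C2/y^(1/3)


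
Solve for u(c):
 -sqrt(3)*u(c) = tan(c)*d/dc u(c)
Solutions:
 u(c) = C1/sin(c)^(sqrt(3))


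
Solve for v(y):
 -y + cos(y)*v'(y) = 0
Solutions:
 v(y) = C1 + Integral(y/cos(y), y)


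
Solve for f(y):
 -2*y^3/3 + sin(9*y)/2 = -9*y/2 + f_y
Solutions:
 f(y) = C1 - y^4/6 + 9*y^2/4 - cos(9*y)/18


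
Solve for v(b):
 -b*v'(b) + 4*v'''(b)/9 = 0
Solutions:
 v(b) = C1 + Integral(C2*airyai(2^(1/3)*3^(2/3)*b/2) + C3*airybi(2^(1/3)*3^(2/3)*b/2), b)


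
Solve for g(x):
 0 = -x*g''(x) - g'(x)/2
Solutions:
 g(x) = C1 + C2*sqrt(x)


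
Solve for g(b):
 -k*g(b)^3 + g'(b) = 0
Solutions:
 g(b) = -sqrt(2)*sqrt(-1/(C1 + b*k))/2
 g(b) = sqrt(2)*sqrt(-1/(C1 + b*k))/2


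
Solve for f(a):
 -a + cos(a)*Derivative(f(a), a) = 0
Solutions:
 f(a) = C1 + Integral(a/cos(a), a)


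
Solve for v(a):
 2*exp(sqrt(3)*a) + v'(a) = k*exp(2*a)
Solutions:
 v(a) = C1 + k*exp(2*a)/2 - 2*sqrt(3)*exp(sqrt(3)*a)/3


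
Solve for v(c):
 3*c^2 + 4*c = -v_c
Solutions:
 v(c) = C1 - c^3 - 2*c^2


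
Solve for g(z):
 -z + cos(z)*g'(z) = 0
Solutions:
 g(z) = C1 + Integral(z/cos(z), z)


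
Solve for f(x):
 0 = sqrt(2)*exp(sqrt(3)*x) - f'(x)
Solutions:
 f(x) = C1 + sqrt(6)*exp(sqrt(3)*x)/3


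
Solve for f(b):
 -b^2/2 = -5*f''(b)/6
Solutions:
 f(b) = C1 + C2*b + b^4/20


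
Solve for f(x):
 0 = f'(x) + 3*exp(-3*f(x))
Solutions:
 f(x) = log(C1 - 9*x)/3
 f(x) = log((-3^(1/3) - 3^(5/6)*I)*(C1 - 3*x)^(1/3)/2)
 f(x) = log((-3^(1/3) + 3^(5/6)*I)*(C1 - 3*x)^(1/3)/2)


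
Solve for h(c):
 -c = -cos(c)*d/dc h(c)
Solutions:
 h(c) = C1 + Integral(c/cos(c), c)


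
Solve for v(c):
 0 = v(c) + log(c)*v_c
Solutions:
 v(c) = C1*exp(-li(c))


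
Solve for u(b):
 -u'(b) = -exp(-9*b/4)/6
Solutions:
 u(b) = C1 - 2*exp(-9*b/4)/27


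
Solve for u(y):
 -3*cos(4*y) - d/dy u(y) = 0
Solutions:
 u(y) = C1 - 3*sin(4*y)/4


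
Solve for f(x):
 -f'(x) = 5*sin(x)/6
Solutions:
 f(x) = C1 + 5*cos(x)/6


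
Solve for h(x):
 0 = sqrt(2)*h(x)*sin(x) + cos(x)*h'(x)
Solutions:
 h(x) = C1*cos(x)^(sqrt(2))


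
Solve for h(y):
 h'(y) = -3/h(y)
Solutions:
 h(y) = -sqrt(C1 - 6*y)
 h(y) = sqrt(C1 - 6*y)


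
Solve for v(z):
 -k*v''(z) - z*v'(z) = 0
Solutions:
 v(z) = C1 + C2*sqrt(k)*erf(sqrt(2)*z*sqrt(1/k)/2)


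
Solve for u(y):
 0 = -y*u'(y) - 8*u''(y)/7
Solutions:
 u(y) = C1 + C2*erf(sqrt(7)*y/4)


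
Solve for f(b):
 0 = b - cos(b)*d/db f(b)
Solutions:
 f(b) = C1 + Integral(b/cos(b), b)


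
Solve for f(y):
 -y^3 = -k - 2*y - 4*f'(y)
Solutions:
 f(y) = C1 - k*y/4 + y^4/16 - y^2/4


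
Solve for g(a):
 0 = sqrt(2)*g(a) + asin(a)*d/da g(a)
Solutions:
 g(a) = C1*exp(-sqrt(2)*Integral(1/asin(a), a))


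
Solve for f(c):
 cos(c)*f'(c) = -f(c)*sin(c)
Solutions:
 f(c) = C1*cos(c)


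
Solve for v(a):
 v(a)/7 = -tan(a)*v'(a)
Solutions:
 v(a) = C1/sin(a)^(1/7)


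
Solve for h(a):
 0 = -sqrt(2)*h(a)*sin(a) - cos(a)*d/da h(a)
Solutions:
 h(a) = C1*cos(a)^(sqrt(2))


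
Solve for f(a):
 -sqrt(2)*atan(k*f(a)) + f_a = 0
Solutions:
 Integral(1/atan(_y*k), (_y, f(a))) = C1 + sqrt(2)*a


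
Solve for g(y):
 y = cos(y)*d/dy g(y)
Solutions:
 g(y) = C1 + Integral(y/cos(y), y)


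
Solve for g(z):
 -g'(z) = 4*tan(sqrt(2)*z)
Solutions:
 g(z) = C1 + 2*sqrt(2)*log(cos(sqrt(2)*z))


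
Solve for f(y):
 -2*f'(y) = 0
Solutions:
 f(y) = C1


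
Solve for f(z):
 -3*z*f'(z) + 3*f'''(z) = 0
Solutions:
 f(z) = C1 + Integral(C2*airyai(z) + C3*airybi(z), z)


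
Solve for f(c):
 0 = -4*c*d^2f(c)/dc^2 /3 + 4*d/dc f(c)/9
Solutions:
 f(c) = C1 + C2*c^(4/3)


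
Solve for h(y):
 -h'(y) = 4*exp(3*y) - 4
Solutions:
 h(y) = C1 + 4*y - 4*exp(3*y)/3


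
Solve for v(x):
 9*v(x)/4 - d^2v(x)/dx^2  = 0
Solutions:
 v(x) = C1*exp(-3*x/2) + C2*exp(3*x/2)


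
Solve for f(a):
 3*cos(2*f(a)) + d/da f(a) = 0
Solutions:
 f(a) = -asin((C1 + exp(12*a))/(C1 - exp(12*a)))/2 + pi/2
 f(a) = asin((C1 + exp(12*a))/(C1 - exp(12*a)))/2


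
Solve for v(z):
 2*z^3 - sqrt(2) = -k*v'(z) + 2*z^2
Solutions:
 v(z) = C1 - z^4/(2*k) + 2*z^3/(3*k) + sqrt(2)*z/k


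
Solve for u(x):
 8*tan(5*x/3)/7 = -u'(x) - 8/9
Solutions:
 u(x) = C1 - 8*x/9 + 24*log(cos(5*x/3))/35


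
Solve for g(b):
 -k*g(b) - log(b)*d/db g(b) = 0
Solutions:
 g(b) = C1*exp(-k*li(b))


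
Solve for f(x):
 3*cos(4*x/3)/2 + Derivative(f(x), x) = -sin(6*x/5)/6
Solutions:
 f(x) = C1 - 9*sin(4*x/3)/8 + 5*cos(6*x/5)/36


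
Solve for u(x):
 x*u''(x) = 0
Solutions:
 u(x) = C1 + C2*x


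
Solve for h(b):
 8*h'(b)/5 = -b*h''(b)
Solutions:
 h(b) = C1 + C2/b^(3/5)


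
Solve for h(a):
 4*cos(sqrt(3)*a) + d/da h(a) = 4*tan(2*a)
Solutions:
 h(a) = C1 - 2*log(cos(2*a)) - 4*sqrt(3)*sin(sqrt(3)*a)/3


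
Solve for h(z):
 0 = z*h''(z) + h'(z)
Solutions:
 h(z) = C1 + C2*log(z)


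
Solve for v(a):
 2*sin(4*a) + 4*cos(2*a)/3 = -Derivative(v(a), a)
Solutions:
 v(a) = C1 - 2*sin(2*a)/3 + cos(4*a)/2


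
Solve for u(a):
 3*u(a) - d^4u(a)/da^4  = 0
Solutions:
 u(a) = C1*exp(-3^(1/4)*a) + C2*exp(3^(1/4)*a) + C3*sin(3^(1/4)*a) + C4*cos(3^(1/4)*a)


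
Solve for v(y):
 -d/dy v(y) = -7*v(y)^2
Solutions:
 v(y) = -1/(C1 + 7*y)


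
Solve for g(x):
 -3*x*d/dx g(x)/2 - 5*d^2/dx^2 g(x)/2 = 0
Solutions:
 g(x) = C1 + C2*erf(sqrt(30)*x/10)


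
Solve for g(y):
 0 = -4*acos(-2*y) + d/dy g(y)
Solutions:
 g(y) = C1 + 4*y*acos(-2*y) + 2*sqrt(1 - 4*y^2)


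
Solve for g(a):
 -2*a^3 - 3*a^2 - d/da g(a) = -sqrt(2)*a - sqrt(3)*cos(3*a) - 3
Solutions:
 g(a) = C1 - a^4/2 - a^3 + sqrt(2)*a^2/2 + 3*a + sqrt(3)*sin(3*a)/3


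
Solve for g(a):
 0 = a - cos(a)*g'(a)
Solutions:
 g(a) = C1 + Integral(a/cos(a), a)


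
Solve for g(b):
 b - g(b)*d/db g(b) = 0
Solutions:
 g(b) = -sqrt(C1 + b^2)
 g(b) = sqrt(C1 + b^2)


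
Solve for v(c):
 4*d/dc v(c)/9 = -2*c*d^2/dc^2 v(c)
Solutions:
 v(c) = C1 + C2*c^(7/9)


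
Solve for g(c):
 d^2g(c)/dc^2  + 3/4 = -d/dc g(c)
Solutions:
 g(c) = C1 + C2*exp(-c) - 3*c/4


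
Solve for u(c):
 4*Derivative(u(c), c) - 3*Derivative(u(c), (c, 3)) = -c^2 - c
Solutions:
 u(c) = C1 + C2*exp(-2*sqrt(3)*c/3) + C3*exp(2*sqrt(3)*c/3) - c^3/12 - c^2/8 - 3*c/8


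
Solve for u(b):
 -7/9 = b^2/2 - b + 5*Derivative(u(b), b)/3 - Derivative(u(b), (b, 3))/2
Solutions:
 u(b) = C1 + C2*exp(-sqrt(30)*b/3) + C3*exp(sqrt(30)*b/3) - b^3/10 + 3*b^2/10 - 97*b/150


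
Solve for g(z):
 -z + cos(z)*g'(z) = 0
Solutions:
 g(z) = C1 + Integral(z/cos(z), z)


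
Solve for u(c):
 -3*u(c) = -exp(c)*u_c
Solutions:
 u(c) = C1*exp(-3*exp(-c))


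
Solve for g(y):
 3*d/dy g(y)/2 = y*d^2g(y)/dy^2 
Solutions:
 g(y) = C1 + C2*y^(5/2)


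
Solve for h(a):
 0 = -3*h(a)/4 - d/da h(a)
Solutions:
 h(a) = C1*exp(-3*a/4)


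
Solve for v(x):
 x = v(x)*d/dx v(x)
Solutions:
 v(x) = -sqrt(C1 + x^2)
 v(x) = sqrt(C1 + x^2)


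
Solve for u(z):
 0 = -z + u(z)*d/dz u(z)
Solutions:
 u(z) = -sqrt(C1 + z^2)
 u(z) = sqrt(C1 + z^2)


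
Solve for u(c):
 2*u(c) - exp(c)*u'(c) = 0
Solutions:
 u(c) = C1*exp(-2*exp(-c))


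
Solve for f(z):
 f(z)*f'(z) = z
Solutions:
 f(z) = -sqrt(C1 + z^2)
 f(z) = sqrt(C1 + z^2)


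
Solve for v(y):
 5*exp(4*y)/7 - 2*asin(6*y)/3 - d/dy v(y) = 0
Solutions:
 v(y) = C1 - 2*y*asin(6*y)/3 - sqrt(1 - 36*y^2)/9 + 5*exp(4*y)/28


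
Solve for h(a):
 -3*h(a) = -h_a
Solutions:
 h(a) = C1*exp(3*a)


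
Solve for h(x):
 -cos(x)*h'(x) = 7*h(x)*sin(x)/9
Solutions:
 h(x) = C1*cos(x)^(7/9)


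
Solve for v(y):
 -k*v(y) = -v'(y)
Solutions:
 v(y) = C1*exp(k*y)


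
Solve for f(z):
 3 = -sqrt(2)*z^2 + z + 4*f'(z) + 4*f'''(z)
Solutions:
 f(z) = C1 + C2*sin(z) + C3*cos(z) + sqrt(2)*z^3/12 - z^2/8 - sqrt(2)*z/2 + 3*z/4


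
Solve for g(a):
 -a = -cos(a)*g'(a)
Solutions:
 g(a) = C1 + Integral(a/cos(a), a)


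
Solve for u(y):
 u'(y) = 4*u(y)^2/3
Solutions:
 u(y) = -3/(C1 + 4*y)


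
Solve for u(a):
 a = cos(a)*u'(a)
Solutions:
 u(a) = C1 + Integral(a/cos(a), a)


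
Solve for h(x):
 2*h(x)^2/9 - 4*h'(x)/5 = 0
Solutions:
 h(x) = -18/(C1 + 5*x)


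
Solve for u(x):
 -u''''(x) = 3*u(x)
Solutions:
 u(x) = (C1*sin(sqrt(2)*3^(1/4)*x/2) + C2*cos(sqrt(2)*3^(1/4)*x/2))*exp(-sqrt(2)*3^(1/4)*x/2) + (C3*sin(sqrt(2)*3^(1/4)*x/2) + C4*cos(sqrt(2)*3^(1/4)*x/2))*exp(sqrt(2)*3^(1/4)*x/2)


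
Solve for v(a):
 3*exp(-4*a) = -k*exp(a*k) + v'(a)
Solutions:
 v(a) = C1 + exp(a*k) - 3*exp(-4*a)/4


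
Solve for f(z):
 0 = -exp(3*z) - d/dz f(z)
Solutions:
 f(z) = C1 - exp(3*z)/3


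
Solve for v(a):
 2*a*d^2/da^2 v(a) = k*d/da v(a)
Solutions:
 v(a) = C1 + a^(re(k)/2 + 1)*(C2*sin(log(a)*Abs(im(k))/2) + C3*cos(log(a)*im(k)/2))


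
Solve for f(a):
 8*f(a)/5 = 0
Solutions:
 f(a) = 0


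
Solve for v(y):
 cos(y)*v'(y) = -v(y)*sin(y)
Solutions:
 v(y) = C1*cos(y)


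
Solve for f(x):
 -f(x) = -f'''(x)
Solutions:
 f(x) = C3*exp(x) + (C1*sin(sqrt(3)*x/2) + C2*cos(sqrt(3)*x/2))*exp(-x/2)


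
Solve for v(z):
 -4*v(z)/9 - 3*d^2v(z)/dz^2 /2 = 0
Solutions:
 v(z) = C1*sin(2*sqrt(6)*z/9) + C2*cos(2*sqrt(6)*z/9)


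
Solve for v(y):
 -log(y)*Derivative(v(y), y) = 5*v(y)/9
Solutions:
 v(y) = C1*exp(-5*li(y)/9)


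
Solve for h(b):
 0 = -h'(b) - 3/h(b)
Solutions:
 h(b) = -sqrt(C1 - 6*b)
 h(b) = sqrt(C1 - 6*b)


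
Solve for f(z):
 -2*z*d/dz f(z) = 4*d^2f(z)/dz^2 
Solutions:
 f(z) = C1 + C2*erf(z/2)


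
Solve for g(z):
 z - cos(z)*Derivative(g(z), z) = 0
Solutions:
 g(z) = C1 + Integral(z/cos(z), z)


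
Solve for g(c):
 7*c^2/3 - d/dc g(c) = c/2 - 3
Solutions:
 g(c) = C1 + 7*c^3/9 - c^2/4 + 3*c


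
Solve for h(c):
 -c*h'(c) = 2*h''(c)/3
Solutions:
 h(c) = C1 + C2*erf(sqrt(3)*c/2)


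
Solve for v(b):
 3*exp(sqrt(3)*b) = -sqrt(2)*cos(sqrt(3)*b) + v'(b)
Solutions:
 v(b) = C1 + sqrt(3)*exp(sqrt(3)*b) + sqrt(6)*sin(sqrt(3)*b)/3


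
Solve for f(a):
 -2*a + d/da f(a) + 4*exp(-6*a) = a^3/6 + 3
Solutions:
 f(a) = C1 + a^4/24 + a^2 + 3*a + 2*exp(-6*a)/3


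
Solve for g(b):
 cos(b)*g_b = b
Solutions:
 g(b) = C1 + Integral(b/cos(b), b)


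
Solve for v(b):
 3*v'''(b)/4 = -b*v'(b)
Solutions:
 v(b) = C1 + Integral(C2*airyai(-6^(2/3)*b/3) + C3*airybi(-6^(2/3)*b/3), b)


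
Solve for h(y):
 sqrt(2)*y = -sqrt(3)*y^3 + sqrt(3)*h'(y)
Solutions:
 h(y) = C1 + y^4/4 + sqrt(6)*y^2/6


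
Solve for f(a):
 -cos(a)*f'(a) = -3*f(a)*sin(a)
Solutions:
 f(a) = C1/cos(a)^3


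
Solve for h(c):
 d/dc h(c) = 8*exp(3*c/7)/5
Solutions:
 h(c) = C1 + 56*exp(3*c/7)/15


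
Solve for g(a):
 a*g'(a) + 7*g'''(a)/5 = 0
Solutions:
 g(a) = C1 + Integral(C2*airyai(-5^(1/3)*7^(2/3)*a/7) + C3*airybi(-5^(1/3)*7^(2/3)*a/7), a)


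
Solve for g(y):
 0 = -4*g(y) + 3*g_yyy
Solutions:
 g(y) = C3*exp(6^(2/3)*y/3) + (C1*sin(2^(2/3)*3^(1/6)*y/2) + C2*cos(2^(2/3)*3^(1/6)*y/2))*exp(-6^(2/3)*y/6)


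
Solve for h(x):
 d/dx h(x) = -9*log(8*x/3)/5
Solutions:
 h(x) = C1 - 9*x*log(x)/5 - 27*x*log(2)/5 + 9*x/5 + 9*x*log(3)/5


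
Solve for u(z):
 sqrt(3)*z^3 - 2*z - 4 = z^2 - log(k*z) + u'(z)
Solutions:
 u(z) = C1 + sqrt(3)*z^4/4 - z^3/3 - z^2 + z*log(k*z) - 5*z


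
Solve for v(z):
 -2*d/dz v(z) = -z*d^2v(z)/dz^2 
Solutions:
 v(z) = C1 + C2*z^3


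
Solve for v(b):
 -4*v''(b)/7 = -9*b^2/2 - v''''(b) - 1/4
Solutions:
 v(b) = C1 + C2*b + C3*exp(-2*sqrt(7)*b/7) + C4*exp(2*sqrt(7)*b/7) + 21*b^4/32 + 14*b^2


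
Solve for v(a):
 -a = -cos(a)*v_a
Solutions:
 v(a) = C1 + Integral(a/cos(a), a)


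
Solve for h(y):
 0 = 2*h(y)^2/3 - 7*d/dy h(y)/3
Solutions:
 h(y) = -7/(C1 + 2*y)


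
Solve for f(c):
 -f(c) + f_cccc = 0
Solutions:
 f(c) = C1*exp(-c) + C2*exp(c) + C3*sin(c) + C4*cos(c)


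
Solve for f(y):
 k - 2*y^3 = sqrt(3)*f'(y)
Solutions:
 f(y) = C1 + sqrt(3)*k*y/3 - sqrt(3)*y^4/6


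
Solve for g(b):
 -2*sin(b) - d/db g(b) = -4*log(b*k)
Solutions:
 g(b) = C1 + 4*b*log(b*k) - 4*b + 2*cos(b)


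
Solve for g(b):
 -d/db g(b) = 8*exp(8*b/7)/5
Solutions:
 g(b) = C1 - 7*exp(8*b/7)/5


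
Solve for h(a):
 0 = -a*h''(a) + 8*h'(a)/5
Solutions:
 h(a) = C1 + C2*a^(13/5)


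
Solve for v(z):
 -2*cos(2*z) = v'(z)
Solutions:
 v(z) = C1 - sin(2*z)


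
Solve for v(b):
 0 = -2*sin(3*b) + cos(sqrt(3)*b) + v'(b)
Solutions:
 v(b) = C1 - sqrt(3)*sin(sqrt(3)*b)/3 - 2*cos(3*b)/3


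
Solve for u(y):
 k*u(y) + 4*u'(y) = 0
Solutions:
 u(y) = C1*exp(-k*y/4)


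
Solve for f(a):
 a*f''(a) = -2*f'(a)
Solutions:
 f(a) = C1 + C2/a


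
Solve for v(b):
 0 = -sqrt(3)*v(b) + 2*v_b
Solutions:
 v(b) = C1*exp(sqrt(3)*b/2)


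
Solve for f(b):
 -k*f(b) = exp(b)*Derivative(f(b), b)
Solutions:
 f(b) = C1*exp(k*exp(-b))


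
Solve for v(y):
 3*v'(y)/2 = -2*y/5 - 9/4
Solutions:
 v(y) = C1 - 2*y^2/15 - 3*y/2


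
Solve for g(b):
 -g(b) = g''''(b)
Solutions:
 g(b) = (C1*sin(sqrt(2)*b/2) + C2*cos(sqrt(2)*b/2))*exp(-sqrt(2)*b/2) + (C3*sin(sqrt(2)*b/2) + C4*cos(sqrt(2)*b/2))*exp(sqrt(2)*b/2)


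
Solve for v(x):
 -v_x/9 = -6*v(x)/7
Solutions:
 v(x) = C1*exp(54*x/7)


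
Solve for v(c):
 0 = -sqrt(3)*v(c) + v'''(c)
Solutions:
 v(c) = C3*exp(3^(1/6)*c) + (C1*sin(3^(2/3)*c/2) + C2*cos(3^(2/3)*c/2))*exp(-3^(1/6)*c/2)


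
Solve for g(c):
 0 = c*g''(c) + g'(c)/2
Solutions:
 g(c) = C1 + C2*sqrt(c)


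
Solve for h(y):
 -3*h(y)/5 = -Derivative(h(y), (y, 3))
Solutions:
 h(y) = C3*exp(3^(1/3)*5^(2/3)*y/5) + (C1*sin(3^(5/6)*5^(2/3)*y/10) + C2*cos(3^(5/6)*5^(2/3)*y/10))*exp(-3^(1/3)*5^(2/3)*y/10)


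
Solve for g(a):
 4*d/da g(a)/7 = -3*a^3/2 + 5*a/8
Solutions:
 g(a) = C1 - 21*a^4/32 + 35*a^2/64


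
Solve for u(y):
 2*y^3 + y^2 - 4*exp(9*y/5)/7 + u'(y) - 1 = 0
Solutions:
 u(y) = C1 - y^4/2 - y^3/3 + y + 20*exp(9*y/5)/63


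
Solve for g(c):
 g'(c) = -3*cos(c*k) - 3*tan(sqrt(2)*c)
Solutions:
 g(c) = C1 - 3*Piecewise((sin(c*k)/k, Ne(k, 0)), (c, True)) + 3*sqrt(2)*log(cos(sqrt(2)*c))/2
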